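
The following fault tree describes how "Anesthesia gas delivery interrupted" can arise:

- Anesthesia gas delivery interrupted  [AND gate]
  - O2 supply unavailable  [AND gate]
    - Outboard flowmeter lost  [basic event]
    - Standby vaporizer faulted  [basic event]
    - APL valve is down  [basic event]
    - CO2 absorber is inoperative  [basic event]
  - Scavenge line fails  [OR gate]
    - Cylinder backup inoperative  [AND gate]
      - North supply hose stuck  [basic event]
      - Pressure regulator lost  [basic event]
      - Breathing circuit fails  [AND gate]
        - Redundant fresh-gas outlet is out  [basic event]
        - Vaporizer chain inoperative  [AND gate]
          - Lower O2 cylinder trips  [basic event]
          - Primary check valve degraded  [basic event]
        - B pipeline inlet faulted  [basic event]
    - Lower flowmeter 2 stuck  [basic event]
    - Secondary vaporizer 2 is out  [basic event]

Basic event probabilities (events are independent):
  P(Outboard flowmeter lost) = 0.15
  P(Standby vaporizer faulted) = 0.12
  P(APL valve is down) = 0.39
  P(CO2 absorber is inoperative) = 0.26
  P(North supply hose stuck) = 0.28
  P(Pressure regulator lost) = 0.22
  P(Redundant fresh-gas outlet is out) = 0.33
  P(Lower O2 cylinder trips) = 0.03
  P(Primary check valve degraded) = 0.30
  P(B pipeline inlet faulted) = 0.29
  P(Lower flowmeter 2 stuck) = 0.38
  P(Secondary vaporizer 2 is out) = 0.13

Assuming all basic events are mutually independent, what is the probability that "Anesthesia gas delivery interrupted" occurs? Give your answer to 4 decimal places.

P(O2 supply unavailable) [AND] = 0.15 × 0.12 × 0.39 × 0.26 = 0.001825
P(Vaporizer chain inoperative) [AND] = 0.03 × 0.30 = 0.009000
P(Breathing circuit fails) [AND] = 0.33 × 0.009000 × 0.29 = 0.000861
P(Cylinder backup inoperative) [AND] = 0.28 × 0.22 × 0.000861 = 0.000053
P(Scavenge line fails) [OR] = 1 − (1−0.000053) × (1−0.38) × (1−0.13) = 0.460629
P(Anesthesia gas delivery interrupted) [AND] = 0.001825 × 0.460629 = 0.000841
Rounded to 4 decimal places: P(Anesthesia gas delivery interrupted) ≈ 0.0008.

0.0008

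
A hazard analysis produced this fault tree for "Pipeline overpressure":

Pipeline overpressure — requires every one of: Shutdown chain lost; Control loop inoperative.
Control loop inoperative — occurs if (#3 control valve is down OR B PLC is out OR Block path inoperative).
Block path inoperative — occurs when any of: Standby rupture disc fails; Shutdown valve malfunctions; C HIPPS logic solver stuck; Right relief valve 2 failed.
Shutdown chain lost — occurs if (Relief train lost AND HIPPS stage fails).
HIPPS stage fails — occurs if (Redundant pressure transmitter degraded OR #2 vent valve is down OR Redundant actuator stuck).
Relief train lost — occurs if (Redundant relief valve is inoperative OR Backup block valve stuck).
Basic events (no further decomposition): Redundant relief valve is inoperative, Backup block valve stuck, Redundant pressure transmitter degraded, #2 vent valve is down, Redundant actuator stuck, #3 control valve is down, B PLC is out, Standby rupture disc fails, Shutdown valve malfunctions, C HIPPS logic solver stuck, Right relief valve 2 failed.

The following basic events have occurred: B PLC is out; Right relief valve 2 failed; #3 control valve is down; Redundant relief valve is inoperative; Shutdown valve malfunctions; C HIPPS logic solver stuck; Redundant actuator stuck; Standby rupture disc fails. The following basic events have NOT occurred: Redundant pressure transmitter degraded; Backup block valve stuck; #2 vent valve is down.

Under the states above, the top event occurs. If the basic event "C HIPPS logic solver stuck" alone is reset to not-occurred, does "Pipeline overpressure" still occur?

Counterfactual: set "C HIPPS logic solver stuck" to not occurred.
Relief train lost [OR]: Redundant relief valve is inoperative=occurs, Backup block valve stuck=not → at least one input occurs → occurs.
HIPPS stage fails [OR]: Redundant pressure transmitter degraded=not, #2 vent valve is down=not, Redundant actuator stuck=occurs → at least one input occurs → occurs.
Shutdown chain lost [AND]: Relief train lost=occurs, HIPPS stage fails=occurs → all inputs occur → occurs.
Block path inoperative [OR]: Standby rupture disc fails=occurs, Shutdown valve malfunctions=occurs, C HIPPS logic solver stuck=not, Right relief valve 2 failed=occurs → at least one input occurs → occurs.
Control loop inoperative [OR]: #3 control valve is down=occurs, B PLC is out=occurs, Block path inoperative=occurs → at least one input occurs → occurs.
Pipeline overpressure [AND]: Shutdown chain lost=occurs, Control loop inoperative=occurs → all inputs occur → occurs.

Yes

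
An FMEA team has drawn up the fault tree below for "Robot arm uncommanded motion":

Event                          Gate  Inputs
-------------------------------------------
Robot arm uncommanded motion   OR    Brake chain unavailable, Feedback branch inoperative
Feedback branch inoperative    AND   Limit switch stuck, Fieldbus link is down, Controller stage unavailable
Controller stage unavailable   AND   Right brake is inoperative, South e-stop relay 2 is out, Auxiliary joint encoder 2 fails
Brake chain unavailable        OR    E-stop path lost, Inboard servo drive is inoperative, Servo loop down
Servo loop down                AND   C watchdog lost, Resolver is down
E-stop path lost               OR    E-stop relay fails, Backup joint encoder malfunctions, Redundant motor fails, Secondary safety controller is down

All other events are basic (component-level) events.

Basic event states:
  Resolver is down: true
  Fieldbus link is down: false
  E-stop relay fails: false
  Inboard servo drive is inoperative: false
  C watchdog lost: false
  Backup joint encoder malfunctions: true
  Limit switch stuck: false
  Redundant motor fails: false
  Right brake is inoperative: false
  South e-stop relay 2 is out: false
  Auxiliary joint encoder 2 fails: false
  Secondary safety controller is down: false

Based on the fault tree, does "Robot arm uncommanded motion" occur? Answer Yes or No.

Yes

E-stop path lost [OR]: E-stop relay fails=not, Backup joint encoder malfunctions=occurs, Redundant motor fails=not, Secondary safety controller is down=not → at least one input occurs → occurs.
Servo loop down [AND]: C watchdog lost=not, Resolver is down=occurs → not all inputs occur → does not occur.
Brake chain unavailable [OR]: E-stop path lost=occurs, Inboard servo drive is inoperative=not, Servo loop down=not → at least one input occurs → occurs.
Controller stage unavailable [AND]: Right brake is inoperative=not, South e-stop relay 2 is out=not, Auxiliary joint encoder 2 fails=not → not all inputs occur → does not occur.
Feedback branch inoperative [AND]: Limit switch stuck=not, Fieldbus link is down=not, Controller stage unavailable=not → not all inputs occur → does not occur.
Robot arm uncommanded motion [OR]: Brake chain unavailable=occurs, Feedback branch inoperative=not → at least one input occurs → occurs.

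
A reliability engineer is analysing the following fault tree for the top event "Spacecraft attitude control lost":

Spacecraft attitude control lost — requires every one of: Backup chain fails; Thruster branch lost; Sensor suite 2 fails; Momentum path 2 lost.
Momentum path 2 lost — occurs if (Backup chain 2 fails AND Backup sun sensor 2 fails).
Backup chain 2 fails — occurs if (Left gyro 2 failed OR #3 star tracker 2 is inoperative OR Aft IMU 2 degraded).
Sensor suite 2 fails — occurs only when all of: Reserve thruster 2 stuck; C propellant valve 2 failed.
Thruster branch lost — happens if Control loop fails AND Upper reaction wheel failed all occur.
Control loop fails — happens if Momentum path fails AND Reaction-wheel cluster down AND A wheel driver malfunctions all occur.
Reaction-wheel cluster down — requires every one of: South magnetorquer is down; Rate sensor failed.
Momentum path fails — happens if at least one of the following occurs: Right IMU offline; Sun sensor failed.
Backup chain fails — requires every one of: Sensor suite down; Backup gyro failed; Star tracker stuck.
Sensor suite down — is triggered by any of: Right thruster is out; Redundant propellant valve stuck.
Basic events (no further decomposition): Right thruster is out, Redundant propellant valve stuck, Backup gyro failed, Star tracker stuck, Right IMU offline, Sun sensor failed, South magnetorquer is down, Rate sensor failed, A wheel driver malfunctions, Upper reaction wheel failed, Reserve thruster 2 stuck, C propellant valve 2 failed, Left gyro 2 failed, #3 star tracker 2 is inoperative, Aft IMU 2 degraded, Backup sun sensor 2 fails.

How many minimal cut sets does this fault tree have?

12

Sensor suite down [OR]: union of children's cut sets → 2 cut set(s).
Backup chain fails [AND]: one cut set from each child combined → 2 × 1 × 1 = 2 cut set(s).
Momentum path fails [OR]: union of children's cut sets → 2 cut set(s).
Reaction-wheel cluster down [AND]: one cut set from each child combined → 1 × 1 = 1 cut set(s).
Control loop fails [AND]: one cut set from each child combined → 2 × 1 × 1 = 2 cut set(s).
Thruster branch lost [AND]: one cut set from each child combined → 2 × 1 = 2 cut set(s).
Sensor suite 2 fails [AND]: one cut set from each child combined → 1 × 1 = 1 cut set(s).
Backup chain 2 fails [OR]: union of children's cut sets → 3 cut set(s).
Momentum path 2 lost [AND]: one cut set from each child combined → 3 × 1 = 3 cut set(s).
Spacecraft attitude control lost [AND]: one cut set from each child combined → 2 × 2 × 1 × 3 = 12 cut set(s).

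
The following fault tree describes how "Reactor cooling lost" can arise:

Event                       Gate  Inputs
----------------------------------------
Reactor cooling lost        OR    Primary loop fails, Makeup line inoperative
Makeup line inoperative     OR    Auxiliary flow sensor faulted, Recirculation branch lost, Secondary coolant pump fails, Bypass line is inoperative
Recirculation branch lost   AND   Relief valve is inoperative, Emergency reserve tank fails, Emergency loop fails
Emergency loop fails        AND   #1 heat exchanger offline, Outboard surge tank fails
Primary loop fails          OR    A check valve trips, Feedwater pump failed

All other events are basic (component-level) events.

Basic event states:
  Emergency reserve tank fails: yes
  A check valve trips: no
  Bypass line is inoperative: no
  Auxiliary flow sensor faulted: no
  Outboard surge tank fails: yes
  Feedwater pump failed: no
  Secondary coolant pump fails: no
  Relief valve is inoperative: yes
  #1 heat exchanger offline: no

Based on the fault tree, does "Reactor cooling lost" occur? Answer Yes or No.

Primary loop fails [OR]: A check valve trips=not, Feedwater pump failed=not → no input occurs → does not occur.
Emergency loop fails [AND]: #1 heat exchanger offline=not, Outboard surge tank fails=occurs → not all inputs occur → does not occur.
Recirculation branch lost [AND]: Relief valve is inoperative=occurs, Emergency reserve tank fails=occurs, Emergency loop fails=not → not all inputs occur → does not occur.
Makeup line inoperative [OR]: Auxiliary flow sensor faulted=not, Recirculation branch lost=not, Secondary coolant pump fails=not, Bypass line is inoperative=not → no input occurs → does not occur.
Reactor cooling lost [OR]: Primary loop fails=not, Makeup line inoperative=not → no input occurs → does not occur.

No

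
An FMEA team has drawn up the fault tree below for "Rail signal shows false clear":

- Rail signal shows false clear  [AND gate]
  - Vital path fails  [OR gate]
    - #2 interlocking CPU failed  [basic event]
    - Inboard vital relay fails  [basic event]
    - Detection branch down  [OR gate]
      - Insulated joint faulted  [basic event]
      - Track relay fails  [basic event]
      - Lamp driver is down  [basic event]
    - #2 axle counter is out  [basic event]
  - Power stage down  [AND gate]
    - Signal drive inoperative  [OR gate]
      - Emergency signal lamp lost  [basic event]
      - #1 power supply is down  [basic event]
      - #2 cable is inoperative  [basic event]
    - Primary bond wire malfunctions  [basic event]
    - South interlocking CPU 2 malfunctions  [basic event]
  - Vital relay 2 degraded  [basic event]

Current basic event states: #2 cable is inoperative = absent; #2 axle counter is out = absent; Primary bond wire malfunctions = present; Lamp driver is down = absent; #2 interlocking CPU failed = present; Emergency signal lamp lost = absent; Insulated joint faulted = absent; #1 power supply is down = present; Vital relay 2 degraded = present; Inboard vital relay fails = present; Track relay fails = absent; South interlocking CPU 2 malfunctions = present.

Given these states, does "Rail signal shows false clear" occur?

Detection branch down [OR]: Insulated joint faulted=not, Track relay fails=not, Lamp driver is down=not → no input occurs → does not occur.
Vital path fails [OR]: #2 interlocking CPU failed=occurs, Inboard vital relay fails=occurs, Detection branch down=not, #2 axle counter is out=not → at least one input occurs → occurs.
Signal drive inoperative [OR]: Emergency signal lamp lost=not, #1 power supply is down=occurs, #2 cable is inoperative=not → at least one input occurs → occurs.
Power stage down [AND]: Signal drive inoperative=occurs, Primary bond wire malfunctions=occurs, South interlocking CPU 2 malfunctions=occurs → all inputs occur → occurs.
Rail signal shows false clear [AND]: Vital path fails=occurs, Power stage down=occurs, Vital relay 2 degraded=occurs → all inputs occur → occurs.

Yes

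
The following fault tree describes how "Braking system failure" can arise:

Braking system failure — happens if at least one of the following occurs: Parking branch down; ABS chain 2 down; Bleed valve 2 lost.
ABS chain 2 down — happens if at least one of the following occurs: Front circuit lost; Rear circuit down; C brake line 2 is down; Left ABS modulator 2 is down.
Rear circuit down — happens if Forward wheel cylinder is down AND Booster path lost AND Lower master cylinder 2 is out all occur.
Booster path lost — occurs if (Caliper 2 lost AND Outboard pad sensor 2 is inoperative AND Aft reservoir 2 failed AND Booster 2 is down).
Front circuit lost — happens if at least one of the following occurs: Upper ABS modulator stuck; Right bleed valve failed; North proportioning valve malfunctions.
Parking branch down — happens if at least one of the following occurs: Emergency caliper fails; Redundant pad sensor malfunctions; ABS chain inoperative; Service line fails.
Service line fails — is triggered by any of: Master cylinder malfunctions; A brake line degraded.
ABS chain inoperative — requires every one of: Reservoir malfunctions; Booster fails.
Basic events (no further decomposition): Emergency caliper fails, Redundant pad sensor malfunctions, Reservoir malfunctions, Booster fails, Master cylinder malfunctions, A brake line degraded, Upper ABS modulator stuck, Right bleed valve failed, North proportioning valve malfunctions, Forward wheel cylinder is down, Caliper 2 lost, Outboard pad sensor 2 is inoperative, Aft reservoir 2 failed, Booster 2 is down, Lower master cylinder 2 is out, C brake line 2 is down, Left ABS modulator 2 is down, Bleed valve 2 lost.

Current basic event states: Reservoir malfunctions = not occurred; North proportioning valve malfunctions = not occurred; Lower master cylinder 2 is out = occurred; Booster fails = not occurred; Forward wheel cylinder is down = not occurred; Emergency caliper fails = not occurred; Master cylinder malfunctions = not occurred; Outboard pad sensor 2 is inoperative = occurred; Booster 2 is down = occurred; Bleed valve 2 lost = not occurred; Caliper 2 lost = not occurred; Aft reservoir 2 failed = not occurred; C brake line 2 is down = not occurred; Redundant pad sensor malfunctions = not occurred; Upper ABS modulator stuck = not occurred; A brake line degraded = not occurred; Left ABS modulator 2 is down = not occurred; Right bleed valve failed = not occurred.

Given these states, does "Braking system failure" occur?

No

ABS chain inoperative [AND]: Reservoir malfunctions=not, Booster fails=not → not all inputs occur → does not occur.
Service line fails [OR]: Master cylinder malfunctions=not, A brake line degraded=not → no input occurs → does not occur.
Parking branch down [OR]: Emergency caliper fails=not, Redundant pad sensor malfunctions=not, ABS chain inoperative=not, Service line fails=not → no input occurs → does not occur.
Front circuit lost [OR]: Upper ABS modulator stuck=not, Right bleed valve failed=not, North proportioning valve malfunctions=not → no input occurs → does not occur.
Booster path lost [AND]: Caliper 2 lost=not, Outboard pad sensor 2 is inoperative=occurs, Aft reservoir 2 failed=not, Booster 2 is down=occurs → not all inputs occur → does not occur.
Rear circuit down [AND]: Forward wheel cylinder is down=not, Booster path lost=not, Lower master cylinder 2 is out=occurs → not all inputs occur → does not occur.
ABS chain 2 down [OR]: Front circuit lost=not, Rear circuit down=not, C brake line 2 is down=not, Left ABS modulator 2 is down=not → no input occurs → does not occur.
Braking system failure [OR]: Parking branch down=not, ABS chain 2 down=not, Bleed valve 2 lost=not → no input occurs → does not occur.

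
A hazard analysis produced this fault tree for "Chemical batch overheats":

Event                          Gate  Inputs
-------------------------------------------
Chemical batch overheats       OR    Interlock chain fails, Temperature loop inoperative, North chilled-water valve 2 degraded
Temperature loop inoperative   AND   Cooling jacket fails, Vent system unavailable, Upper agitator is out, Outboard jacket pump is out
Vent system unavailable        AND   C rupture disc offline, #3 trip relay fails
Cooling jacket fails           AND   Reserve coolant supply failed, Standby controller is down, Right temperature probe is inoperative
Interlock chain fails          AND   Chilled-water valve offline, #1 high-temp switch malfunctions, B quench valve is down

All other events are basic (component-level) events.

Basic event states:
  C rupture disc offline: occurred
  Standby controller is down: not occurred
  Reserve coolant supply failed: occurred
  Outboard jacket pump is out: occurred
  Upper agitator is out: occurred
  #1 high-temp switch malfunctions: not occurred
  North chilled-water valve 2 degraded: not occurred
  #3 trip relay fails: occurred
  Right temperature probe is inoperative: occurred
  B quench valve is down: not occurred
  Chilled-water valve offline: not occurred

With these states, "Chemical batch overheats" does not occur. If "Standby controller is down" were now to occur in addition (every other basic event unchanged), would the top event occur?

Yes

Counterfactual: set "Standby controller is down" to occurred.
Interlock chain fails [AND]: Chilled-water valve offline=not, #1 high-temp switch malfunctions=not, B quench valve is down=not → not all inputs occur → does not occur.
Cooling jacket fails [AND]: Reserve coolant supply failed=occurs, Standby controller is down=occurs, Right temperature probe is inoperative=occurs → all inputs occur → occurs.
Vent system unavailable [AND]: C rupture disc offline=occurs, #3 trip relay fails=occurs → all inputs occur → occurs.
Temperature loop inoperative [AND]: Cooling jacket fails=occurs, Vent system unavailable=occurs, Upper agitator is out=occurs, Outboard jacket pump is out=occurs → all inputs occur → occurs.
Chemical batch overheats [OR]: Interlock chain fails=not, Temperature loop inoperative=occurs, North chilled-water valve 2 degraded=not → at least one input occurs → occurs.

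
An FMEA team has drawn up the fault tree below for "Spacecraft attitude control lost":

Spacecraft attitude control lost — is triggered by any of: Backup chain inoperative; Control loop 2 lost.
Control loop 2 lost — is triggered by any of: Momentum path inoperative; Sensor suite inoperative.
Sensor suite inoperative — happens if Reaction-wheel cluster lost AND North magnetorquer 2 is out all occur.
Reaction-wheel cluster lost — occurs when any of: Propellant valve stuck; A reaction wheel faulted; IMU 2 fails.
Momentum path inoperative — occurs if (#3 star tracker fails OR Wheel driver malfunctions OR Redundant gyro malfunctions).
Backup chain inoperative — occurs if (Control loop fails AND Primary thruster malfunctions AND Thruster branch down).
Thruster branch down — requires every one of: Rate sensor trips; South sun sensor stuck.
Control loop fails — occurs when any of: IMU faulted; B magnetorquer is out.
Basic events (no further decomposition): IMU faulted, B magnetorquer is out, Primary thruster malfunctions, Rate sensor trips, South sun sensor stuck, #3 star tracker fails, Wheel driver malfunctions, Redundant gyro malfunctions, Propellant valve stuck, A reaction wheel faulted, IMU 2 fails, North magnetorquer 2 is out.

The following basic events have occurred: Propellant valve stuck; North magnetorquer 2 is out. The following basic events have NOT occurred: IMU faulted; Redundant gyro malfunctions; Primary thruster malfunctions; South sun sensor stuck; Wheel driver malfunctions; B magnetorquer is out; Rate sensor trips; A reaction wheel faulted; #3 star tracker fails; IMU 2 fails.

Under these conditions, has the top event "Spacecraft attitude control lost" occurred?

Yes

Control loop fails [OR]: IMU faulted=not, B magnetorquer is out=not → no input occurs → does not occur.
Thruster branch down [AND]: Rate sensor trips=not, South sun sensor stuck=not → not all inputs occur → does not occur.
Backup chain inoperative [AND]: Control loop fails=not, Primary thruster malfunctions=not, Thruster branch down=not → not all inputs occur → does not occur.
Momentum path inoperative [OR]: #3 star tracker fails=not, Wheel driver malfunctions=not, Redundant gyro malfunctions=not → no input occurs → does not occur.
Reaction-wheel cluster lost [OR]: Propellant valve stuck=occurs, A reaction wheel faulted=not, IMU 2 fails=not → at least one input occurs → occurs.
Sensor suite inoperative [AND]: Reaction-wheel cluster lost=occurs, North magnetorquer 2 is out=occurs → all inputs occur → occurs.
Control loop 2 lost [OR]: Momentum path inoperative=not, Sensor suite inoperative=occurs → at least one input occurs → occurs.
Spacecraft attitude control lost [OR]: Backup chain inoperative=not, Control loop 2 lost=occurs → at least one input occurs → occurs.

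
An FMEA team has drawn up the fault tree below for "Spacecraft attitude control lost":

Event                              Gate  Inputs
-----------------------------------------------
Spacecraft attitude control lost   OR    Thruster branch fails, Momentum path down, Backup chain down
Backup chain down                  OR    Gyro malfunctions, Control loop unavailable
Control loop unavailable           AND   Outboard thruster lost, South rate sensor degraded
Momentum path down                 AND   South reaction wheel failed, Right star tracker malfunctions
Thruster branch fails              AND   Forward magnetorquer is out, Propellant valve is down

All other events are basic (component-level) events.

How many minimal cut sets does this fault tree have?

Thruster branch fails [AND]: one cut set from each child combined → 1 × 1 = 1 cut set(s).
Momentum path down [AND]: one cut set from each child combined → 1 × 1 = 1 cut set(s).
Control loop unavailable [AND]: one cut set from each child combined → 1 × 1 = 1 cut set(s).
Backup chain down [OR]: union of children's cut sets → 2 cut set(s).
Spacecraft attitude control lost [OR]: union of children's cut sets → 4 cut set(s).
Minimal cut sets: {Forward magnetorquer is out, Propellant valve is down}; {Right star tracker malfunctions, South reaction wheel failed}; {Gyro malfunctions}; {Outboard thruster lost, South rate sensor degraded}.

4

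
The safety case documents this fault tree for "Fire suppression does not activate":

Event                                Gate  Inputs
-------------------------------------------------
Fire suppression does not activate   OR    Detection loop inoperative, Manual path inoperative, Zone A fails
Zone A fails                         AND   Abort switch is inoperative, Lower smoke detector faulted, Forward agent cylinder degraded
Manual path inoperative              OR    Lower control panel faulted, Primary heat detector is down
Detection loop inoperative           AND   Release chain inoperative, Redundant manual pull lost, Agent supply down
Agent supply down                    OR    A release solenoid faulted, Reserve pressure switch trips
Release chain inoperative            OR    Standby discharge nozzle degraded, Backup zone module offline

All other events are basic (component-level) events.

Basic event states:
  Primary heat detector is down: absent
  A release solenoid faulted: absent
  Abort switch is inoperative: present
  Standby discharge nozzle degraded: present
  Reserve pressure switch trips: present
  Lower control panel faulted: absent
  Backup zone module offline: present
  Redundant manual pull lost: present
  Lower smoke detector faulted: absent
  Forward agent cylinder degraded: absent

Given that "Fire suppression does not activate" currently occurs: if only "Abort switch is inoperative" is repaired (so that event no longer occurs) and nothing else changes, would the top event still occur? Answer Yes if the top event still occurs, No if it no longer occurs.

Yes

Counterfactual: set "Abort switch is inoperative" to not occurred.
Release chain inoperative [OR]: Standby discharge nozzle degraded=occurs, Backup zone module offline=occurs → at least one input occurs → occurs.
Agent supply down [OR]: A release solenoid faulted=not, Reserve pressure switch trips=occurs → at least one input occurs → occurs.
Detection loop inoperative [AND]: Release chain inoperative=occurs, Redundant manual pull lost=occurs, Agent supply down=occurs → all inputs occur → occurs.
Manual path inoperative [OR]: Lower control panel faulted=not, Primary heat detector is down=not → no input occurs → does not occur.
Zone A fails [AND]: Abort switch is inoperative=not, Lower smoke detector faulted=not, Forward agent cylinder degraded=not → not all inputs occur → does not occur.
Fire suppression does not activate [OR]: Detection loop inoperative=occurs, Manual path inoperative=not, Zone A fails=not → at least one input occurs → occurs.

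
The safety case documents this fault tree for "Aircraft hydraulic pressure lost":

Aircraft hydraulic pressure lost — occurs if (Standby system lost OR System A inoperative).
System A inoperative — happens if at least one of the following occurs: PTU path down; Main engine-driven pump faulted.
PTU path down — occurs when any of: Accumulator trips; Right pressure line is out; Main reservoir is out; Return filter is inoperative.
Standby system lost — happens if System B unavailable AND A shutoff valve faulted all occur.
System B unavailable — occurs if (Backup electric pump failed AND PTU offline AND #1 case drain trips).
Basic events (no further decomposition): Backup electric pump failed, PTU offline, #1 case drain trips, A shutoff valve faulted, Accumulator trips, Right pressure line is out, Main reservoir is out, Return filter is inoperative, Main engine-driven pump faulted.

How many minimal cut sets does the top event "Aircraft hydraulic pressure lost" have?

System B unavailable [AND]: one cut set from each child combined → 1 × 1 × 1 = 1 cut set(s).
Standby system lost [AND]: one cut set from each child combined → 1 × 1 = 1 cut set(s).
PTU path down [OR]: union of children's cut sets → 4 cut set(s).
System A inoperative [OR]: union of children's cut sets → 5 cut set(s).
Aircraft hydraulic pressure lost [OR]: union of children's cut sets → 6 cut set(s).
Minimal cut sets: {#1 case drain trips, A shutoff valve faulted, Backup electric pump failed, PTU offline}; {Accumulator trips}; {Right pressure line is out}; {Main reservoir is out}; {Return filter is inoperative}; {Main engine-driven pump faulted}.

6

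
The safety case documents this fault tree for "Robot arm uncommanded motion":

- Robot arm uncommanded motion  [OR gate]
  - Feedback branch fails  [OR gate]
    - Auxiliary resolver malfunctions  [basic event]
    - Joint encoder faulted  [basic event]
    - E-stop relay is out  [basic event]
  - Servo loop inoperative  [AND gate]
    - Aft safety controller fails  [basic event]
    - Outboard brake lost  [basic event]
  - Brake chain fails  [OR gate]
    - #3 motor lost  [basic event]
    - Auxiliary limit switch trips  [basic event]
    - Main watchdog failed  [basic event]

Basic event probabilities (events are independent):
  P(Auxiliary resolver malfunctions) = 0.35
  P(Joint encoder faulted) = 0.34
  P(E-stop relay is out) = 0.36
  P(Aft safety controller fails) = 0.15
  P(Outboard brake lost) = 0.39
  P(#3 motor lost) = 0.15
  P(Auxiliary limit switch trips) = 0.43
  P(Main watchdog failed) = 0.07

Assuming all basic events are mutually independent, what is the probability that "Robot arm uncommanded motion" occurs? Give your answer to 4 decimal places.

P(Feedback branch fails) [OR] = 1 − (1−0.35) × (1−0.34) × (1−0.36) = 0.725440
P(Servo loop inoperative) [AND] = 0.15 × 0.39 = 0.058500
P(Brake chain fails) [OR] = 1 − (1−0.15) × (1−0.43) × (1−0.07) = 0.549415
P(Robot arm uncommanded motion) [OR] = 1 − (1−0.725440) × (1−0.058500) × (1−0.549415) = 0.883525
Rounded to 4 decimal places: P(Robot arm uncommanded motion) ≈ 0.8835.

0.8835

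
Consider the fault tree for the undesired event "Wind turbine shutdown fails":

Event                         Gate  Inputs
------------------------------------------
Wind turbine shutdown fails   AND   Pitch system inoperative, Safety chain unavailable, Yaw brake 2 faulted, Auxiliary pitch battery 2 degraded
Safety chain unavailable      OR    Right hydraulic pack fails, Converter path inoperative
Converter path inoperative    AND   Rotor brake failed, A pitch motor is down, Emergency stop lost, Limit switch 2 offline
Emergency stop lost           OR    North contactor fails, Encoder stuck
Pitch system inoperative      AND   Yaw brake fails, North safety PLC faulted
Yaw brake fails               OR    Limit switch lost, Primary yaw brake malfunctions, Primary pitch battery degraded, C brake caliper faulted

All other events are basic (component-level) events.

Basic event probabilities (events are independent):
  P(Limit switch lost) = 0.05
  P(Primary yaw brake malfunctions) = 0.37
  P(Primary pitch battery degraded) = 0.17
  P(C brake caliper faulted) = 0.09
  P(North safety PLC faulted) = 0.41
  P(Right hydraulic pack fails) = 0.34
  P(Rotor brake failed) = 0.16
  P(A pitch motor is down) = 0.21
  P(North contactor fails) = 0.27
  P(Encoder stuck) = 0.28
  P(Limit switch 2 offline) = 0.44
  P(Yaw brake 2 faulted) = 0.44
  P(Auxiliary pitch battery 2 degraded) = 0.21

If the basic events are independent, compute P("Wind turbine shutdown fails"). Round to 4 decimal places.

0.0072

P(Yaw brake fails) [OR] = 1 − (1−0.05) × (1−0.37) × (1−0.17) × (1−0.09) = 0.547953
P(Pitch system inoperative) [AND] = 0.547953 × 0.41 = 0.224661
P(Emergency stop lost) [OR] = 1 − (1−0.27) × (1−0.28) = 0.474400
P(Converter path inoperative) [AND] = 0.16 × 0.21 × 0.474400 × 0.44 = 0.007014
P(Safety chain unavailable) [OR] = 1 − (1−0.34) × (1−0.007014) = 0.344629
P(Wind turbine shutdown fails) [AND] = 0.224661 × 0.344629 × 0.44 × 0.21 = 0.007154
Rounded to 4 decimal places: P(Wind turbine shutdown fails) ≈ 0.0072.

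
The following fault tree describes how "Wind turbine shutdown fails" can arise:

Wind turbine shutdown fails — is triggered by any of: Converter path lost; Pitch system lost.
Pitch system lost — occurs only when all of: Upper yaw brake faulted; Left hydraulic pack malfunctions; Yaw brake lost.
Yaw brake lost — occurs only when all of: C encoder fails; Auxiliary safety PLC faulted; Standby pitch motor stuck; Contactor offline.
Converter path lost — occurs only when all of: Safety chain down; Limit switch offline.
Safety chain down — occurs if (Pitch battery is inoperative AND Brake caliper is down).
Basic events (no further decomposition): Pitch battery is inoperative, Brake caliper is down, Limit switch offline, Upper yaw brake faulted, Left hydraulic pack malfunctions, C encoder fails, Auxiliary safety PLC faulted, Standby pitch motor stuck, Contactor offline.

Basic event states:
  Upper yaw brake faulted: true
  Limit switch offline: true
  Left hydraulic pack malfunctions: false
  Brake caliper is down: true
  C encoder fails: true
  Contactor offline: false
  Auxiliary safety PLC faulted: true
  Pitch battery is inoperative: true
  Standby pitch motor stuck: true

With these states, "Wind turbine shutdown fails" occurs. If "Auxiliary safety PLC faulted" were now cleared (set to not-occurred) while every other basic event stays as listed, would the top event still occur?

Yes

Counterfactual: set "Auxiliary safety PLC faulted" to not occurred.
Safety chain down [AND]: Pitch battery is inoperative=occurs, Brake caliper is down=occurs → all inputs occur → occurs.
Converter path lost [AND]: Safety chain down=occurs, Limit switch offline=occurs → all inputs occur → occurs.
Yaw brake lost [AND]: C encoder fails=occurs, Auxiliary safety PLC faulted=not, Standby pitch motor stuck=occurs, Contactor offline=not → not all inputs occur → does not occur.
Pitch system lost [AND]: Upper yaw brake faulted=occurs, Left hydraulic pack malfunctions=not, Yaw brake lost=not → not all inputs occur → does not occur.
Wind turbine shutdown fails [OR]: Converter path lost=occurs, Pitch system lost=not → at least one input occurs → occurs.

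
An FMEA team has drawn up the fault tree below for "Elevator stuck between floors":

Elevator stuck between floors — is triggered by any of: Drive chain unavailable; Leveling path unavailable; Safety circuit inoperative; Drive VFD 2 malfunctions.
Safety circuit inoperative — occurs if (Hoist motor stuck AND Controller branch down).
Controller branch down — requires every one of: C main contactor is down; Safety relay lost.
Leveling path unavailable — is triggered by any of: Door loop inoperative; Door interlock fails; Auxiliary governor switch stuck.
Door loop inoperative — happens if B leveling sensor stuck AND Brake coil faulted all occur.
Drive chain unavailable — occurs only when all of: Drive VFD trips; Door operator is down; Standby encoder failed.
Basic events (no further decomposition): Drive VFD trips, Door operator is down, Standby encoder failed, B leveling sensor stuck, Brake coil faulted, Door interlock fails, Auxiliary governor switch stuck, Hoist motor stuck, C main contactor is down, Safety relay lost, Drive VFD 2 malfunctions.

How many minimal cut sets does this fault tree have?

6

Drive chain unavailable [AND]: one cut set from each child combined → 1 × 1 × 1 = 1 cut set(s).
Door loop inoperative [AND]: one cut set from each child combined → 1 × 1 = 1 cut set(s).
Leveling path unavailable [OR]: union of children's cut sets → 3 cut set(s).
Controller branch down [AND]: one cut set from each child combined → 1 × 1 = 1 cut set(s).
Safety circuit inoperative [AND]: one cut set from each child combined → 1 × 1 = 1 cut set(s).
Elevator stuck between floors [OR]: union of children's cut sets → 6 cut set(s).
Minimal cut sets: {Door operator is down, Drive VFD trips, Standby encoder failed}; {B leveling sensor stuck, Brake coil faulted}; {Door interlock fails}; {Auxiliary governor switch stuck}; {C main contactor is down, Hoist motor stuck, Safety relay lost}; {Drive VFD 2 malfunctions}.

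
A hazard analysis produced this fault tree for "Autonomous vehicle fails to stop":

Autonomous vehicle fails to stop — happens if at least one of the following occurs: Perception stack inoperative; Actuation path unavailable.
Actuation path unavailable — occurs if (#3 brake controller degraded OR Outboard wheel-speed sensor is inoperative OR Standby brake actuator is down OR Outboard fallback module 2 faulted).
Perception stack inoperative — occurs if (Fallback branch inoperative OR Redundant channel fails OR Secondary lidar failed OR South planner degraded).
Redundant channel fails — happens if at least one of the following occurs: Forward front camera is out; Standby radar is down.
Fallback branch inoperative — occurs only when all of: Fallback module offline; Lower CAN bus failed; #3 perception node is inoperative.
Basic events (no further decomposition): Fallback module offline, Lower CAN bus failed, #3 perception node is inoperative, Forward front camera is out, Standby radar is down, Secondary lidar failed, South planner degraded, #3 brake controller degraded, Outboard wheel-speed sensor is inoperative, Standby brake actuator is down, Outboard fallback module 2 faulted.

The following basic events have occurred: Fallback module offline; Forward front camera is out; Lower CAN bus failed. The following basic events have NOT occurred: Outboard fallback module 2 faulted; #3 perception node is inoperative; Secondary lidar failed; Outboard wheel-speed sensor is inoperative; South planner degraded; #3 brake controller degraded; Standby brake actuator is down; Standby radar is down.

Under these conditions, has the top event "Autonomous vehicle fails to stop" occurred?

Fallback branch inoperative [AND]: Fallback module offline=occurs, Lower CAN bus failed=occurs, #3 perception node is inoperative=not → not all inputs occur → does not occur.
Redundant channel fails [OR]: Forward front camera is out=occurs, Standby radar is down=not → at least one input occurs → occurs.
Perception stack inoperative [OR]: Fallback branch inoperative=not, Redundant channel fails=occurs, Secondary lidar failed=not, South planner degraded=not → at least one input occurs → occurs.
Actuation path unavailable [OR]: #3 brake controller degraded=not, Outboard wheel-speed sensor is inoperative=not, Standby brake actuator is down=not, Outboard fallback module 2 faulted=not → no input occurs → does not occur.
Autonomous vehicle fails to stop [OR]: Perception stack inoperative=occurs, Actuation path unavailable=not → at least one input occurs → occurs.

Yes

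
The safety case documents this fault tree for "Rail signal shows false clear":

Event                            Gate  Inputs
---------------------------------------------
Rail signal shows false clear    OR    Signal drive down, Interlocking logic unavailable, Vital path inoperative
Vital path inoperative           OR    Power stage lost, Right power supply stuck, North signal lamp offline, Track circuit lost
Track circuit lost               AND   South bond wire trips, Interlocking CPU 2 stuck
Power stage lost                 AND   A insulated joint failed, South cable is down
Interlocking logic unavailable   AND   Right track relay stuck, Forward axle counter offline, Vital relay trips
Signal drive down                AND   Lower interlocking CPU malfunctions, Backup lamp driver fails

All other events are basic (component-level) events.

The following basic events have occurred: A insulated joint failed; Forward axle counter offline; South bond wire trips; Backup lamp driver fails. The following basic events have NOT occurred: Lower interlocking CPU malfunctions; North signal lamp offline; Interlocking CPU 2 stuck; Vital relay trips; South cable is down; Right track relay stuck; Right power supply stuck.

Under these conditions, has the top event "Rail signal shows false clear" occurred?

No

Signal drive down [AND]: Lower interlocking CPU malfunctions=not, Backup lamp driver fails=occurs → not all inputs occur → does not occur.
Interlocking logic unavailable [AND]: Right track relay stuck=not, Forward axle counter offline=occurs, Vital relay trips=not → not all inputs occur → does not occur.
Power stage lost [AND]: A insulated joint failed=occurs, South cable is down=not → not all inputs occur → does not occur.
Track circuit lost [AND]: South bond wire trips=occurs, Interlocking CPU 2 stuck=not → not all inputs occur → does not occur.
Vital path inoperative [OR]: Power stage lost=not, Right power supply stuck=not, North signal lamp offline=not, Track circuit lost=not → no input occurs → does not occur.
Rail signal shows false clear [OR]: Signal drive down=not, Interlocking logic unavailable=not, Vital path inoperative=not → no input occurs → does not occur.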